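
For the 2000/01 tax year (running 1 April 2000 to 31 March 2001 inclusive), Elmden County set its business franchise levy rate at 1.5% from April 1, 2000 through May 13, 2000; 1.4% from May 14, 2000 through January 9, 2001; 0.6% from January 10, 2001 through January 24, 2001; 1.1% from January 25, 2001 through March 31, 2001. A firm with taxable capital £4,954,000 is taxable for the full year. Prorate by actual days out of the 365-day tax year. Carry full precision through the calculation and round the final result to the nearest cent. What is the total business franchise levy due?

£65,623.53

April 1 – May 13, 2000: 43 days at 1.5% → £4,954,000 × 1.5% × 43/365 = £8,754.3288
May 14, 2000 – January 9, 2001: 241 days at 1.4% → £4,954,000 × 1.4% × 241/365 = £45,793.9616
January 10 – January 24, 2001: 15 days at 0.6% → £4,954,000 × 0.6% × 15/365 = £1,221.5342
January 25 – March 31, 2001: 66 days at 1.1% → £4,954,000 × 1.1% × 66/365 = £9,853.7096
Total = £65,623.5342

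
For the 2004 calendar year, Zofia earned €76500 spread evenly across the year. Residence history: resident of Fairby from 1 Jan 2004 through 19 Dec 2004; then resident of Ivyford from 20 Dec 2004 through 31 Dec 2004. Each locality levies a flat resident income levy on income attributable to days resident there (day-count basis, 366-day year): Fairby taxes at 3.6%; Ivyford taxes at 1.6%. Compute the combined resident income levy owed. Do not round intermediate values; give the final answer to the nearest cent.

Fairby, 1 Jan – 19 Dec 2004: 354 days → €76500 × 3.6% × 354/366 = €2663.7049
Ivyford, 20 Dec – 31 Dec 2004: 12 days → €76500 × 1.6% × 12/366 = €40.1311
Total = €2703.8361

€2703.84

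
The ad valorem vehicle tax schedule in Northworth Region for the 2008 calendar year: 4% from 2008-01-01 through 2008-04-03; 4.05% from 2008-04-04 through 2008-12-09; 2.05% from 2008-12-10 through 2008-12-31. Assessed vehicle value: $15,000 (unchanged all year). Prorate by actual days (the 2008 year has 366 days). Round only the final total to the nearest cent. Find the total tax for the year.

2008-01-01 to 2008-04-03: 94 days at 4% → $15,000 × 4% × 94/366 = $154.0984
2008-04-04 to 2008-12-09: 250 days at 4.05% → $15,000 × 4.05% × 250/366 = $414.9590
2008-12-10 to 2008-12-31: 22 days at 2.05% → $15,000 × 2.05% × 22/366 = $18.4836
Total = $587.5410

$587.54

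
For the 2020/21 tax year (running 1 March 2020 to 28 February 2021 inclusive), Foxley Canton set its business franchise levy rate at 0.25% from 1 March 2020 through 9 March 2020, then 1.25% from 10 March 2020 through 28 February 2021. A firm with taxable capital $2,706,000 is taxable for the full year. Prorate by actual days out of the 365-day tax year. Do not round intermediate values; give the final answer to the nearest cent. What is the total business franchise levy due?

$33,157.77

1 March – 9 March 2020: 9 days at 0.25% → $2,706,000 × 0.25% × 9/365 = $166.8082
10 March 2020 – 28 February 2021: 356 days at 1.25% → $2,706,000 × 1.25% × 356/365 = $32,990.9589
Total = $33,157.7671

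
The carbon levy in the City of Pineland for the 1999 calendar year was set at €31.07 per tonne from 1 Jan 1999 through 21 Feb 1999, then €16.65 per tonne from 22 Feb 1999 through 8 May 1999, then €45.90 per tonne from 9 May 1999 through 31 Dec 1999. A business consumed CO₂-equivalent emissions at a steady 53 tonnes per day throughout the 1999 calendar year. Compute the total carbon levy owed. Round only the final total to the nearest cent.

€729,245.02

1 Jan – 21 Feb 1999: 52 days × 53 tonnes/day = 2,756 tonnes at €31.07/tonne → €85,628.92
22 Feb – 8 May 1999: 76 days × 53 tonnes/day = 4,028 tonnes at €16.65/tonne → €67,066.20
9 May – 31 Dec 1999: 237 days × 53 tonnes/day = 12,561 tonnes at €45.90/tonne → €576,549.90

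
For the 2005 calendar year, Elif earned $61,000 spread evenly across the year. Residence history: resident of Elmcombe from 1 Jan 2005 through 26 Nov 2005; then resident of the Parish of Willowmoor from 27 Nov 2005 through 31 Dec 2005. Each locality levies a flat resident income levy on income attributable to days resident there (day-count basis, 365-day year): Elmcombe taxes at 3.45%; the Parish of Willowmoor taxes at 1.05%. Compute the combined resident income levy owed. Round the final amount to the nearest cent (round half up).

$1,964.12

Elmcombe, 1 Jan – 26 Nov 2005: 330 days → $61,000 × 3.45% × 330/365 = $1,902.6986
The Parish of Willowmoor, 27 Nov – 31 Dec 2005: 35 days → $61,000 × 1.05% × 35/365 = $61.4178
Total = $1,964.1164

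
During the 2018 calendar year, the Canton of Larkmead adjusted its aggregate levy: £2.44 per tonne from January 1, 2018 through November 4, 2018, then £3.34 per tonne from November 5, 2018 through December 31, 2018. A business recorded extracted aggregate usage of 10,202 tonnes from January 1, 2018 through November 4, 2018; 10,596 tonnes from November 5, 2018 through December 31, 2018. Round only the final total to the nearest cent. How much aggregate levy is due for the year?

£60283.52

January 1 – November 4, 2018: 10,202 tonnes at £2.44/tonne → £24892.88
November 5 – December 31, 2018: 10,596 tonnes at £3.34/tonne → £35390.64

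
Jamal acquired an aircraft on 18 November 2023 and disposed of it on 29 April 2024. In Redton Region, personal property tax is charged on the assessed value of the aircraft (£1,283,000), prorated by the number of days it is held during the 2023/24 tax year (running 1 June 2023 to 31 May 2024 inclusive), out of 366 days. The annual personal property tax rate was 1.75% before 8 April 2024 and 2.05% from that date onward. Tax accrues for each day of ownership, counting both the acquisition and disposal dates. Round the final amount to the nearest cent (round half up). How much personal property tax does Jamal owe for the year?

18 November 2023 – 7 April 2024: 142 days at 1.75% → £1,283,000 × 1.75% × 142/366 = £8,711.0792
8 April – 29 April 2024: 22 days at 2.05% → £1,283,000 × 2.05% × 22/366 = £1,580.9645
Total = £10,292.0437

£10,292.04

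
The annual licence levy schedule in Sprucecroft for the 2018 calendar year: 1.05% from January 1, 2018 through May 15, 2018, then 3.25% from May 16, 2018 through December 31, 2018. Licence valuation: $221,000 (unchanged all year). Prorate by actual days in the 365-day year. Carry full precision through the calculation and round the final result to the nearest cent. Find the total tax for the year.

January 1 – May 15, 2018: 135 days at 1.05% → $221,000 × 1.05% × 135/365 = $858.2671
May 16 – December 31, 2018: 230 days at 3.25% → $221,000 × 3.25% × 230/365 = $4,525.9589
Total = $5,384.2260

$5,384.23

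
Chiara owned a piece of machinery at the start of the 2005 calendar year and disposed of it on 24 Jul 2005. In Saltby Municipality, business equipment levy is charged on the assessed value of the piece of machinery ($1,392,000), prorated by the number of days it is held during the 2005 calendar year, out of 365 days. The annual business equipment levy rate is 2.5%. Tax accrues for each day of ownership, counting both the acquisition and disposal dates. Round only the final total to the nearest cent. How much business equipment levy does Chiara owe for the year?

$19,545.21

Days held (1 Jan – 24 Jul 2005): 205 out of 365
Tax = $1,392,000 × 2.5% × 205/365 = $19,545.2055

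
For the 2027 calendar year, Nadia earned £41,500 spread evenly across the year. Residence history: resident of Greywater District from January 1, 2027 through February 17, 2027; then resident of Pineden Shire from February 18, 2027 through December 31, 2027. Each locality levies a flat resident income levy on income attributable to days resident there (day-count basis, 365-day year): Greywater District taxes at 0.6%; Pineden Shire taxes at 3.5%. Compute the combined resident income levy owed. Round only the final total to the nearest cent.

Greywater District, January 1 – February 17, 2027: 48 days → £41,500 × 0.6% × 48/365 = £32.7452
Pineden Shire, February 18 – December 31, 2027: 317 days → £41,500 × 3.5% × 317/365 = £1,261.4863
Total = £1,294.2315

£1,294.23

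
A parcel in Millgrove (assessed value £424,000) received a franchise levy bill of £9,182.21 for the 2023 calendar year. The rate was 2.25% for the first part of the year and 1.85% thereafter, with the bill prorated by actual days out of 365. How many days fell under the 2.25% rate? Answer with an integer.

288 days

Let d = days at the first rate; then 365 − d days at the second rate.
£424,000 × [2.25%·d + 1.85%·(365−d)] / 365 = £9,182.21
Solving gives d = 288, so the new rate took effect on 16 October 2023.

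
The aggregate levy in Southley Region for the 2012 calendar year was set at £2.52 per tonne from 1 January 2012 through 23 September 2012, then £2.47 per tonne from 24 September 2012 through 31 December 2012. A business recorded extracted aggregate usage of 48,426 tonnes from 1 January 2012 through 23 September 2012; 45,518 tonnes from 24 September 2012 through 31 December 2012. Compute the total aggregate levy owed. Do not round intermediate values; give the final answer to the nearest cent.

1 January – 23 September 2012: 48,426 tonnes at £2.52/tonne → £122033.52
24 September – 31 December 2012: 45,518 tonnes at £2.47/tonne → £112429.46

£234462.98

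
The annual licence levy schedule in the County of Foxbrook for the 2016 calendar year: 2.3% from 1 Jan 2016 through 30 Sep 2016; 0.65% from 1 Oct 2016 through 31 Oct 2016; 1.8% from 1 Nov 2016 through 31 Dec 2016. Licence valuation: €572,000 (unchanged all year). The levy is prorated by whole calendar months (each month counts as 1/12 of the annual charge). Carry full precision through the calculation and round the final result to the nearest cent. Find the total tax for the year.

€11,892.83

1 Jan – 30 Sep 2016: 9 months at 2.3% → €572,000 × 2.3% × 9/12 = €9,867.0000
1 Oct – 31 Oct 2016: 1 month at 0.65% → €572,000 × 0.65% × 1/12 = €309.8333
1 Nov – 31 Dec 2016: 2 months at 1.8% → €572,000 × 1.8% × 2/12 = €1,716.0000
Total = €11,892.8333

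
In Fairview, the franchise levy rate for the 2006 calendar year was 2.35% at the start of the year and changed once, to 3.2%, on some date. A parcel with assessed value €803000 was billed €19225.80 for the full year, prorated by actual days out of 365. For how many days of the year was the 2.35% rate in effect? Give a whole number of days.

346 days

Let d = days at the first rate; then 365 − d days at the second rate.
€803000 × [2.35%·d + 3.2%·(365−d)] / 365 = €19225.80
Solving gives d = 346, so the new rate took effect on 13 December 2006.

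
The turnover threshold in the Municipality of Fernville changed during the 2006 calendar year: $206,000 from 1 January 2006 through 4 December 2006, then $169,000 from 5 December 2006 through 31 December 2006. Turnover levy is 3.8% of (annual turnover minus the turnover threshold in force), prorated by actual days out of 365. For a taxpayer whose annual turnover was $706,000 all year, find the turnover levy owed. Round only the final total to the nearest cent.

$19,104.01

1 January – 4 December 2006: 338 days, exemption $206,000 → ($706,000 − $206,000) × 3.8% × 338/365 = $17,594.5205
5 December – 31 December 2006: 27 days, exemption $169,000 → ($706,000 − $169,000) × 3.8% × 27/365 = $1,509.4849
Total = $19,104.0055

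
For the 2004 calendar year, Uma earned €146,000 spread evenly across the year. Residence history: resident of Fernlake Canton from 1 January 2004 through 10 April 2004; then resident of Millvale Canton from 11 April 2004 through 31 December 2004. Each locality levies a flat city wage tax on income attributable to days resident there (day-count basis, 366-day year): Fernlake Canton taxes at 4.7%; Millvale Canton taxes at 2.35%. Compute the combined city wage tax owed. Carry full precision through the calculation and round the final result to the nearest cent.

€4,377.81

Fernlake Canton, 1 January – 10 April 2004: 101 days → €146,000 × 4.7% × 101/366 = €1,893.6120
Millvale Canton, 11 April – 31 December 2004: 265 days → €146,000 × 2.35% × 265/366 = €2,484.1940
Total = €4,377.8060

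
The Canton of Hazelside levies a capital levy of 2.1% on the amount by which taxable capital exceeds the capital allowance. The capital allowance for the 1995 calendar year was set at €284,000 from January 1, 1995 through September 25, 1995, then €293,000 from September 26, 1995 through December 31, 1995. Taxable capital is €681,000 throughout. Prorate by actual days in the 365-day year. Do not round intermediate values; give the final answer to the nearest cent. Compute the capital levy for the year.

January 1 – September 25, 1995: 268 days, exemption €284,000 → (€681,000 − €284,000) × 2.1% × 268/365 = €6,121.4137
September 26 – December 31, 1995: 97 days, exemption €293,000 → (€681,000 − €293,000) × 2.1% × 97/365 = €2,165.3589
Total = €8,286.7726

€8,286.77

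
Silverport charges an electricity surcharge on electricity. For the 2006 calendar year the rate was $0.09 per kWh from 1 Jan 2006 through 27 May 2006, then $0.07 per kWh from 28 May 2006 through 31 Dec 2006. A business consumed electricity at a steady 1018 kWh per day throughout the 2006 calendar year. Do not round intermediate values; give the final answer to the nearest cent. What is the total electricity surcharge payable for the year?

1 Jan – 27 May 2006: 147 days × 1018 kWh/day = 149,646 kWh at $0.09/kWh → $13,468.14
28 May – 31 Dec 2006: 218 days × 1018 kWh/day = 221,924 kWh at $0.07/kWh → $15,534.68

$29,002.82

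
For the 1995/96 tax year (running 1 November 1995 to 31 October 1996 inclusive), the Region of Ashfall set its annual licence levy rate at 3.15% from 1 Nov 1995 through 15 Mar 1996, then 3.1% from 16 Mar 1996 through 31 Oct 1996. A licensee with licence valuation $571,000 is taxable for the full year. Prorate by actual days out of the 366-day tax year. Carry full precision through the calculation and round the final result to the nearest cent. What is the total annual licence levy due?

$17,807.09

1 Nov 1995 – 15 Mar 1996: 136 days at 3.15% → $571,000 × 3.15% × 136/366 = $6,683.5082
16 Mar – 31 Oct 1996: 230 days at 3.1% → $571,000 × 3.1% × 230/366 = $11,123.5792
Total = $17,807.0874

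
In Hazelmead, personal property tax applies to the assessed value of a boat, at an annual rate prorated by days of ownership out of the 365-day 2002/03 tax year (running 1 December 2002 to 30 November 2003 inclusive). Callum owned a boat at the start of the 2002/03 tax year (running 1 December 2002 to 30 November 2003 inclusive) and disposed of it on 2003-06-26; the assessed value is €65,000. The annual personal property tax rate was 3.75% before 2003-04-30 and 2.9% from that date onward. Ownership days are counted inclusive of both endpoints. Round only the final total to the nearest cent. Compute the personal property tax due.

2002-12-01 to 2003-04-29: 150 days at 3.75% → €65,000 × 3.75% × 150/365 = €1,001.7123
2003-04-30 to 2003-06-26: 58 days at 2.9% → €65,000 × 2.9% × 58/365 = €299.5342
Total = €1,301.2466

€1,301.25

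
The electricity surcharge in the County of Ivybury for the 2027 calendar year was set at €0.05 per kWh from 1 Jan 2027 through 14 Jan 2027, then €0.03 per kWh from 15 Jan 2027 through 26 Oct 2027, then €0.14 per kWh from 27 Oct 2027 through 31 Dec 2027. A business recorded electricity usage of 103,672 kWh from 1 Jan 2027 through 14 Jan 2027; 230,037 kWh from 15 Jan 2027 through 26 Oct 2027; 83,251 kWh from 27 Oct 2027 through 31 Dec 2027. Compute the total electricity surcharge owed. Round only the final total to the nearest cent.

€23739.85

1 Jan – 14 Jan 2027: 103,672 kWh at €0.05/kWh → €5183.60
15 Jan – 26 Oct 2027: 230,037 kWh at €0.03/kWh → €6901.11
27 Oct – 31 Dec 2027: 83,251 kWh at €0.14/kWh → €11655.14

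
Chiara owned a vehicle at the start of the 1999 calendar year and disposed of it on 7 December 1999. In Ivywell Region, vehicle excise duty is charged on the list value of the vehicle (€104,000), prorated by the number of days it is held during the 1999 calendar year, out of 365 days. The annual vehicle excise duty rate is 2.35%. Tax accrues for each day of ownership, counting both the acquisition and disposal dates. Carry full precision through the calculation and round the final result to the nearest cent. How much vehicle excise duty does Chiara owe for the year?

Days held (1 January – 7 December 1999): 341 out of 365
Tax = €104,000 × 2.35% × 341/365 = €2,283.2986

€2,283.30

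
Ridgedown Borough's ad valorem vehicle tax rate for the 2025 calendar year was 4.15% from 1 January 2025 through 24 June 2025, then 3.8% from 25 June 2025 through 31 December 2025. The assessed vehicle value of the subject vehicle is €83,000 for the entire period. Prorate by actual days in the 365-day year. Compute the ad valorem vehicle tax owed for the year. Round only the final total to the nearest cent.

€3,293.28

1 January – 24 June 2025: 175 days at 4.15% → €83,000 × 4.15% × 175/365 = €1,651.4726
25 June – 31 December 2025: 190 days at 3.8% → €83,000 × 3.8% × 190/365 = €1,641.8082
Total = €3,293.2808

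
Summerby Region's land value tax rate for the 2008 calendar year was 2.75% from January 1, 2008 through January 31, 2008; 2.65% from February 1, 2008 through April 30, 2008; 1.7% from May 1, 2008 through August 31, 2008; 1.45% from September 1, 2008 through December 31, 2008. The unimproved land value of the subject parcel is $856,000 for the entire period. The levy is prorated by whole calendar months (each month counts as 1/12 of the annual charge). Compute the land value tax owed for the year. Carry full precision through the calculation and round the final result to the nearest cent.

$16,620.67

January 1 – January 31, 2008: 1 month at 2.75% → $856,000 × 2.75% × 1/12 = $1,961.6667
February 1 – April 30, 2008: 3 months at 2.65% → $856,000 × 2.65% × 3/12 = $5,671.0000
May 1 – August 31, 2008: 4 months at 1.7% → $856,000 × 1.7% × 4/12 = $4,850.6667
September 1 – December 31, 2008: 4 months at 1.45% → $856,000 × 1.45% × 4/12 = $4,137.3333
Total = $16,620.6667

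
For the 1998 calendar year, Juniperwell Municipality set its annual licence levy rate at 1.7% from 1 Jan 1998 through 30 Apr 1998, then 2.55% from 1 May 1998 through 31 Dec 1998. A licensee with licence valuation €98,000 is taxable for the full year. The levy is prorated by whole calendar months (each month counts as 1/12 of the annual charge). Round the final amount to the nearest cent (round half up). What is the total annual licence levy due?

1 Jan – 30 Apr 1998: 4 months at 1.7% → €98,000 × 1.7% × 4/12 = €555.3333
1 May – 31 Dec 1998: 8 months at 2.55% → €98,000 × 2.55% × 8/12 = €1,666.0000
Total = €2,221.3333

€2,221.33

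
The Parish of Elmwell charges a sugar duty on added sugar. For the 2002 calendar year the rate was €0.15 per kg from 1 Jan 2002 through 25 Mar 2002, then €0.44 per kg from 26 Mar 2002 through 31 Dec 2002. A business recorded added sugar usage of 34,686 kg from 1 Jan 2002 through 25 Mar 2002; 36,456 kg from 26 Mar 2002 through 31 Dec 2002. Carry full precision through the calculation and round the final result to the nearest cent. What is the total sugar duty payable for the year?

1 Jan – 25 Mar 2002: 34,686 kg at €0.15/kg → €5,202.90
26 Mar – 31 Dec 2002: 36,456 kg at €0.44/kg → €16,040.64

€21,243.54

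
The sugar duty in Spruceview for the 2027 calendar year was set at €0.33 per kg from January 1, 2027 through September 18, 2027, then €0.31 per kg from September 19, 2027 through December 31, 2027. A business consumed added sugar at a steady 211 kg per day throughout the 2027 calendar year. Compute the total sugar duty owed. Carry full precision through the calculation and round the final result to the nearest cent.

€24,976.07

January 1 – September 18, 2027: 261 days × 211 kg/day = 55,071 kg at €0.33/kg → €18,173.43
September 19 – December 31, 2027: 104 days × 211 kg/day = 21,944 kg at €0.31/kg → €6,802.64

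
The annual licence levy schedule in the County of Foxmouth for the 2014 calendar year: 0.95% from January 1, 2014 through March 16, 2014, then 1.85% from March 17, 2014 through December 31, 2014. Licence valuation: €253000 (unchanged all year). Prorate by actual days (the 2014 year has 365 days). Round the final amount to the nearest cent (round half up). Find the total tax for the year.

January 1 – March 16, 2014: 75 days at 0.95% → €253000 × 0.95% × 75/365 = €493.8699
March 17 – December 31, 2014: 290 days at 1.85% → €253000 × 1.85% × 290/365 = €3718.7534
Total = €4212.6233

€4212.62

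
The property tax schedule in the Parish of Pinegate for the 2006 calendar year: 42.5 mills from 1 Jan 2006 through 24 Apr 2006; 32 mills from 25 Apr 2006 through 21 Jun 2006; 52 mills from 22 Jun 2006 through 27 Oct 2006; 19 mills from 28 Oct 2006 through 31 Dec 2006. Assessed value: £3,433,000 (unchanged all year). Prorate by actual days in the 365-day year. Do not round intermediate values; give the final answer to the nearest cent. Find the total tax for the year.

£137,244.76

1 Jan – 24 Apr 2006: 114 days at 42.5 mills → £3,433,000 × 4.25% × 114/365 = £45,569.5479
25 Apr – 21 Jun 2006: 58 days at 32 mills → £3,433,000 × 3.2% × 58/365 = £17,456.5699
22 Jun – 27 Oct 2006: 128 days at 52 mills → £3,433,000 × 5.2% × 128/365 = £62,602.8712
28 Oct – 31 Dec 2006: 65 days at 19 mills → £3,433,000 × 1.9% × 65/365 = £11,615.7671
Total = £137,244.7562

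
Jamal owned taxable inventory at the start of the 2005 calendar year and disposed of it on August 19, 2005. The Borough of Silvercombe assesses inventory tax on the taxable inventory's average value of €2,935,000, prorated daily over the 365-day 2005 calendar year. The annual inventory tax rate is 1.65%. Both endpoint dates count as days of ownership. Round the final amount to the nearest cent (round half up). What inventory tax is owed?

Days held (January 1 – August 19, 2005): 231 out of 365
Tax = €2,935,000 × 1.65% × 231/365 = €30,648.6370

€30,648.64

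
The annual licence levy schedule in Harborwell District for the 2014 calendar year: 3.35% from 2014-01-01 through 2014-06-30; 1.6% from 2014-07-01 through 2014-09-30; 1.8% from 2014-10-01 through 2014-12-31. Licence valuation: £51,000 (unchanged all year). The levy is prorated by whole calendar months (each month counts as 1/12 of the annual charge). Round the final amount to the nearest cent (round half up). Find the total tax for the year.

2014-01-01 to 2014-06-30: 6 months at 3.35% → £51,000 × 3.35% × 6/12 = £854.2500
2014-07-01 to 2014-09-30: 3 months at 1.6% → £51,000 × 1.6% × 3/12 = £204.0000
2014-10-01 to 2014-12-31: 3 months at 1.8% → £51,000 × 1.8% × 3/12 = £229.5000
Total = £1,287.7500

£1,287.75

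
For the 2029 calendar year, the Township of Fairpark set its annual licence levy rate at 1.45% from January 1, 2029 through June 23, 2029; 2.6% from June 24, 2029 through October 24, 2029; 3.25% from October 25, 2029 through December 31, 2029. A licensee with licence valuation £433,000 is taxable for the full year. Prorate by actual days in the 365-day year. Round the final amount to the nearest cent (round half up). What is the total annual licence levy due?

£9,408.56

January 1 – June 23, 2029: 174 days at 1.45% → £433,000 × 1.45% × 174/365 = £2,993.0384
June 24 – October 24, 2029: 123 days at 2.6% → £433,000 × 2.6% × 123/365 = £3,793.7918
October 25 – December 31, 2029: 68 days at 3.25% → £433,000 × 3.25% × 68/365 = £2,621.7260
Total = £9,408.5562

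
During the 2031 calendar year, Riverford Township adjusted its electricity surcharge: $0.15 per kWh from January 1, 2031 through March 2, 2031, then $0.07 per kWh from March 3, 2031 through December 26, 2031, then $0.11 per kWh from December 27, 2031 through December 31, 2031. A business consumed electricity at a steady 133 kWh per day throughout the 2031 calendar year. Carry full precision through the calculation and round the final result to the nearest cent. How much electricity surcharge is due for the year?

January 1 – March 2, 2031: 61 days × 133 kWh/day = 8,113 kWh at $0.15/kWh → $1,216.95
March 3 – December 26, 2031: 299 days × 133 kWh/day = 39,767 kWh at $0.07/kWh → $2,783.69
December 27 – December 31, 2031: 5 days × 133 kWh/day = 665 kWh at $0.11/kWh → $73.15

$4,073.79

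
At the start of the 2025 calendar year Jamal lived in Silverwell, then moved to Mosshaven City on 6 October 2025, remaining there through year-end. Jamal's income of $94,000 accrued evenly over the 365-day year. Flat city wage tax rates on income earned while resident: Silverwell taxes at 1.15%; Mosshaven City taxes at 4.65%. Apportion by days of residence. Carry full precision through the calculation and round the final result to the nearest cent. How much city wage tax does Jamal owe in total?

Silverwell, 1 January – 5 October 2025: 278 days → $94,000 × 1.15% × 278/365 = $823.3370
Mosshaven City, 6 October – 31 December 2025: 87 days → $94,000 × 4.65% × 87/365 = $1,041.8548
Total = $1,865.1918

$1,865.19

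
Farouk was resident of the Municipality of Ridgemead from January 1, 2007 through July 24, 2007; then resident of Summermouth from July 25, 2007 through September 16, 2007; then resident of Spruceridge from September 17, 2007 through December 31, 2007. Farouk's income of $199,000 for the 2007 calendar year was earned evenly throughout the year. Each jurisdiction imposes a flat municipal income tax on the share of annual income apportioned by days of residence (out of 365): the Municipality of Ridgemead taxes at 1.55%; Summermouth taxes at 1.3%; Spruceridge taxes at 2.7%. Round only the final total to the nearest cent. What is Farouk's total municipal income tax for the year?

$3,675.50

The Municipality of Ridgemead, January 1 – July 24, 2007: 205 days → $199,000 × 1.55% × 205/365 = $1,732.3904
Summermouth, July 25 – September 16, 2007: 54 days → $199,000 × 1.3% × 54/365 = $382.7342
Spruceridge, September 17 – December 31, 2007: 106 days → $199,000 × 2.7% × 106/365 = $1,560.3781
Total = $3,675.5027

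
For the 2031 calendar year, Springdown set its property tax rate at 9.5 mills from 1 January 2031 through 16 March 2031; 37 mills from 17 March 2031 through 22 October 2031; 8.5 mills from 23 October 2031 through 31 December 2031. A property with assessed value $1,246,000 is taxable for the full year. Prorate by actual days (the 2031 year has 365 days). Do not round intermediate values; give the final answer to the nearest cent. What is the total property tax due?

1 January – 16 March 2031: 75 days at 9.5 mills → $1,246,000 × 0.95% × 75/365 = $2,432.2603
17 March – 22 October 2031: 220 days at 37 mills → $1,246,000 × 3.7% × 220/365 = $27,787.5068
23 October – 31 December 2031: 70 days at 8.5 mills → $1,246,000 × 0.85% × 70/365 = $2,031.1507
Total = $32,250.9178

$32,250.92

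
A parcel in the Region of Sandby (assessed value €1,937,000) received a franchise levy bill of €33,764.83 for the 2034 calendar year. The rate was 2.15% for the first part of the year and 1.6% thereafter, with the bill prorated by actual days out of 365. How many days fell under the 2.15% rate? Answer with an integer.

95 days

Let d = days at the first rate; then 365 − d days at the second rate.
€1,937,000 × [2.15%·d + 1.6%·(365−d)] / 365 = €33,764.83
Solving gives d = 95, so the new rate took effect on 6 April 2034.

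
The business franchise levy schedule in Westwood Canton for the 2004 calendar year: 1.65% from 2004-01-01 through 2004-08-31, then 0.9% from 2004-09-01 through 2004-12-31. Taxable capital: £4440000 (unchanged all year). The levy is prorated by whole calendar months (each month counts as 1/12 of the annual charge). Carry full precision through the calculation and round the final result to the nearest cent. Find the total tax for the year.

£62160.00

2004-01-01 to 2004-08-31: 8 months at 1.65% → £4440000 × 1.65% × 8/12 = £48840.0000
2004-09-01 to 2004-12-31: 4 months at 0.9% → £4440000 × 0.9% × 4/12 = £13320.0000
Total = £62160.0000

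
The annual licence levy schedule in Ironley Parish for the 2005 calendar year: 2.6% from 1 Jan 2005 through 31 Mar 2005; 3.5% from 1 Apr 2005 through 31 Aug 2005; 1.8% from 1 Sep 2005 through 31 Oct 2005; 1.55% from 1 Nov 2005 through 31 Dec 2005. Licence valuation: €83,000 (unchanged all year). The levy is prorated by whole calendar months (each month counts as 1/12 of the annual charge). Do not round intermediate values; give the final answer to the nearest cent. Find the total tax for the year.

1 Jan – 31 Mar 2005: 3 months at 2.6% → €83,000 × 2.6% × 3/12 = €539.5000
1 Apr – 31 Aug 2005: 5 months at 3.5% → €83,000 × 3.5% × 5/12 = €1,210.4167
1 Sep – 31 Oct 2005: 2 months at 1.8% → €83,000 × 1.8% × 2/12 = €249.0000
1 Nov – 31 Dec 2005: 2 months at 1.55% → €83,000 × 1.55% × 2/12 = €214.4167
Total = €2,213.3333

€2,213.33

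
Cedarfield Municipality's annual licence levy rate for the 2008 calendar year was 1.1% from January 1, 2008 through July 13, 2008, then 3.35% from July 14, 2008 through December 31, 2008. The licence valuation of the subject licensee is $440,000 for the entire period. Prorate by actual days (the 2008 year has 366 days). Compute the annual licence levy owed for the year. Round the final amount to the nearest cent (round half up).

January 1 – July 13, 2008: 195 days at 1.1% → $440,000 × 1.1% × 195/366 = $2,578.6885
July 14 – December 31, 2008: 171 days at 3.35% → $440,000 × 3.35% × 171/366 = $6,886.7213
Total = $9,465.4098

$9,465.41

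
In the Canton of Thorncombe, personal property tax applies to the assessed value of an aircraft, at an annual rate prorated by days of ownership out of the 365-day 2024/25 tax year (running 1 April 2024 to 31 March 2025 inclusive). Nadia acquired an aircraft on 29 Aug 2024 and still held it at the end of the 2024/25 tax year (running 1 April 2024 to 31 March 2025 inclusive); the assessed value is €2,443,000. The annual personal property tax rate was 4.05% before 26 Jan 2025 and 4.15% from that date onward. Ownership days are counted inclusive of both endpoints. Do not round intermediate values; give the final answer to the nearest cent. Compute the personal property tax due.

29 Aug 2024 – 25 Jan 2025: 150 days at 4.05% → €2,443,000 × 4.05% × 150/365 = €40,660.8904
26 Jan – 31 Mar 2025: 65 days at 4.15% → €2,443,000 × 4.15% × 65/365 = €18,054.7740
Total = €58,715.6644

€58,715.66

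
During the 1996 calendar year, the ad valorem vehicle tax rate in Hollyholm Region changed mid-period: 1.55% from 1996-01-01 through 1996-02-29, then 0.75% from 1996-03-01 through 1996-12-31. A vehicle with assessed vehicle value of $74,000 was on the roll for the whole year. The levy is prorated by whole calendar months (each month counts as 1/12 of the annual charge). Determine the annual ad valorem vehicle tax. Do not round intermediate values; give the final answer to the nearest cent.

1996-01-01 to 1996-02-29: 2 months at 1.55% → $74,000 × 1.55% × 2/12 = $191.1667
1996-03-01 to 1996-12-31: 10 months at 0.75% → $74,000 × 0.75% × 10/12 = $462.5000
Total = $653.6667

$653.67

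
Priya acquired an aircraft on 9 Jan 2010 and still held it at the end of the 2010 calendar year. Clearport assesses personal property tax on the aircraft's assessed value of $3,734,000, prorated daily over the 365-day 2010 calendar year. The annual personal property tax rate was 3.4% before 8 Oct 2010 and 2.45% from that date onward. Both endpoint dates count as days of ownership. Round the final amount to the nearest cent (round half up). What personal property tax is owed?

9 Jan – 7 Oct 2010: 272 days at 3.4% → $3,734,000 × 3.4% × 272/365 = $94,608.3068
8 Oct – 31 Dec 2010: 85 days at 2.45% → $3,734,000 × 2.45% × 85/365 = $21,304.2603
Total = $115,912.5671

$115,912.57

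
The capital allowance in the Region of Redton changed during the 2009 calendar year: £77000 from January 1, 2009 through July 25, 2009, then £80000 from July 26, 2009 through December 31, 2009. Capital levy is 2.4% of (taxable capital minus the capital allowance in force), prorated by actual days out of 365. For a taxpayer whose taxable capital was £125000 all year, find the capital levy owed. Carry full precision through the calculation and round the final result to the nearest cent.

£1120.64

January 1 – July 25, 2009: 206 days, exemption £77000 → (£125000 − £77000) × 2.4% × 206/365 = £650.1699
July 26 – December 31, 2009: 159 days, exemption £80000 → (£125000 − £80000) × 2.4% × 159/365 = £470.4658
Total = £1120.6356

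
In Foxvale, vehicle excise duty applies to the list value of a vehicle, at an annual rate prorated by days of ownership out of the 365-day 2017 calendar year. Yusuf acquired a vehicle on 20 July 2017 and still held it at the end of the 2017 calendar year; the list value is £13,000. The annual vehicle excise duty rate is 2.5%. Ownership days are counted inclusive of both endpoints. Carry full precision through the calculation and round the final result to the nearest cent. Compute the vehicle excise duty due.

Days held (20 July – 31 December 2017): 165 out of 365
Tax = £13,000 × 2.5% × 165/365 = £146.9178

£146.92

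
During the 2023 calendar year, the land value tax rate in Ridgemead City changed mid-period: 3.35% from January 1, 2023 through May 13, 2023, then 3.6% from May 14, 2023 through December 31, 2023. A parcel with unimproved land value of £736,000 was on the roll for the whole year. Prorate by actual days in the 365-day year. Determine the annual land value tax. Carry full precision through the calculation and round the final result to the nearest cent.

January 1 – May 13, 2023: 133 days at 3.35% → £736,000 × 3.35% × 133/365 = £8,984.2411
May 14 – December 31, 2023: 232 days at 3.6% → £736,000 × 3.6% × 232/365 = £16,841.2932
Total = £25,825.5342

£25,825.53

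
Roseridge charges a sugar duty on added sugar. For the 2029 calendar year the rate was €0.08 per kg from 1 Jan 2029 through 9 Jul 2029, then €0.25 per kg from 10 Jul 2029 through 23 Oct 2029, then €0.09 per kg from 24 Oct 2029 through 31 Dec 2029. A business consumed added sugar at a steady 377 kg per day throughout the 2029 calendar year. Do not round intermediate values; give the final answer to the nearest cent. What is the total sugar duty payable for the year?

1 Jan – 9 Jul 2029: 190 days × 377 kg/day = 71,630 kg at €0.08/kg → €5,730.40
10 Jul – 23 Oct 2029: 106 days × 377 kg/day = 39,962 kg at €0.25/kg → €9,990.50
24 Oct – 31 Dec 2029: 69 days × 377 kg/day = 26,013 kg at €0.09/kg → €2,341.17

€18,062.07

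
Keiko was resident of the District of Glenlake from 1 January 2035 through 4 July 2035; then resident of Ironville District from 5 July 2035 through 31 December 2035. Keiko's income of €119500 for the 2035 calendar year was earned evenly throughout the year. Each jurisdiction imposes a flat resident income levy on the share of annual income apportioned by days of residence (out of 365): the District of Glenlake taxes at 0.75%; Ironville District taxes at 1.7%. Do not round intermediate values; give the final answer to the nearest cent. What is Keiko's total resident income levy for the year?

€1456.10

The District of Glenlake, 1 January – 4 July 2035: 185 days → €119500 × 0.75% × 185/365 = €454.2637
Ironville District, 5 July – 31 December 2035: 180 days → €119500 × 1.7% × 180/365 = €1001.8356
Total = €1456.0993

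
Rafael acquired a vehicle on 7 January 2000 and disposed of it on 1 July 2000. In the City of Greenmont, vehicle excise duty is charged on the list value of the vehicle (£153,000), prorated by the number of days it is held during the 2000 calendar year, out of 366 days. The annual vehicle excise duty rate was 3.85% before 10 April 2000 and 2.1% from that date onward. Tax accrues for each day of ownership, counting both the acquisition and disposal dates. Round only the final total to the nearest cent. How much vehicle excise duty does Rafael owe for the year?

£2,241.49

7 January – 9 April 2000: 94 days at 3.85% → £153,000 × 3.85% × 94/366 = £1,512.8607
10 April – 1 July 2000: 83 days at 2.1% → £153,000 × 2.1% × 83/366 = £728.6311
Total = £2,241.4918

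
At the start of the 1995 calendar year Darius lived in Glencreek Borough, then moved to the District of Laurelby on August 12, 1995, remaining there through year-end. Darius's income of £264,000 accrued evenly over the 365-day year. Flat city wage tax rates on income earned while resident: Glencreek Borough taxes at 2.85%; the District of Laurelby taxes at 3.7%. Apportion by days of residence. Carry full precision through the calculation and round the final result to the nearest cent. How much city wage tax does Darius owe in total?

£8,397.01

Glencreek Borough, January 1 – August 11, 1995: 223 days → £264,000 × 2.85% × 223/365 = £4,596.8548
The District of Laurelby, August 12 – December 31, 1995: 142 days → £264,000 × 3.7% × 142/365 = £3,800.1534
Total = £8,397.0082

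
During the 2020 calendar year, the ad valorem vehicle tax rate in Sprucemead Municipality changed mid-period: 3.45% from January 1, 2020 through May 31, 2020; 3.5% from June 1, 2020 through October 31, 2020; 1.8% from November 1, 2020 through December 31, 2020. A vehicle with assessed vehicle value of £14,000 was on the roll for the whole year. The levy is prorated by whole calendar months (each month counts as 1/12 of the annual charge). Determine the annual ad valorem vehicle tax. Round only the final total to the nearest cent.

January 1 – May 31, 2020: 5 months at 3.45% → £14,000 × 3.45% × 5/12 = £201.2500
June 1 – October 31, 2020: 5 months at 3.5% → £14,000 × 3.5% × 5/12 = £204.1667
November 1 – December 31, 2020: 2 months at 1.8% → £14,000 × 1.8% × 2/12 = £42.0000
Total = £447.4167

£447.42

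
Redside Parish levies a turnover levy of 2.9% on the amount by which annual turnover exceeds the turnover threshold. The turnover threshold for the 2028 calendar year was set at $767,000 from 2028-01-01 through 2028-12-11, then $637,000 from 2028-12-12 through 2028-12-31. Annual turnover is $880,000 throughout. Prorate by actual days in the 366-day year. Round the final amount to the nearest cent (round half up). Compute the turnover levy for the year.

2028-01-01 to 2028-12-11: 346 days, exemption $767,000 → ($880,000 − $767,000) × 2.9% × 346/366 = $3,097.9290
2028-12-12 to 2028-12-31: 20 days, exemption $637,000 → ($880,000 − $637,000) × 2.9% × 20/366 = $385.0820
Total = $3,483.0109

$3,483.01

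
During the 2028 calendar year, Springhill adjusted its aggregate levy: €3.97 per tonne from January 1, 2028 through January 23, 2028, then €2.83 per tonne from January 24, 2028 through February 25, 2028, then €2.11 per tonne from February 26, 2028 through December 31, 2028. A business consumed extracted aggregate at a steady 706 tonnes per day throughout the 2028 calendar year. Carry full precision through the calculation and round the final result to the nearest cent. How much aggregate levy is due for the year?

€592,192.80

January 1 – January 23, 2028: 23 days × 706 tonnes/day = 16,238 tonnes at €3.97/tonne → €64,464.86
January 24 – February 25, 2028: 33 days × 706 tonnes/day = 23,298 tonnes at €2.83/tonne → €65,933.34
February 26 – December 31, 2028: 310 days × 706 tonnes/day = 218,860 tonnes at €2.11/tonne → €461,794.60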